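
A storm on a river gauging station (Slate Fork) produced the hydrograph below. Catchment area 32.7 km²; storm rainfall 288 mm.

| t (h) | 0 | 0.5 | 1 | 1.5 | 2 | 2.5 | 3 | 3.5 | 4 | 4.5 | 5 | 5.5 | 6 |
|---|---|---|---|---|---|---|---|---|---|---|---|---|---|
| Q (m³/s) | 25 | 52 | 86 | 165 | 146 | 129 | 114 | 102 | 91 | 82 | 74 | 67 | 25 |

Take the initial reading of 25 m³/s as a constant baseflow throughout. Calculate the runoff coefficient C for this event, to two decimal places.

C ≈ 0.16

ΣQ_DR = 833.0 m³/s; V = ΣQ_DR·Δt = 1.499 × 10^6 m³.
Runoff depth d = V / A = 45.85 mm.
C = d / P = 45.85 / 288 = 0.16.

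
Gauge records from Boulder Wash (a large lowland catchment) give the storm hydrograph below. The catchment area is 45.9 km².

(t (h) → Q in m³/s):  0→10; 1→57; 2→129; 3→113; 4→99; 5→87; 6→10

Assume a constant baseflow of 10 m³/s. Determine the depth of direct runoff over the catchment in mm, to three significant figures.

Direct runoff: 0.0, 47.0, 119.0, 103.0, 89.0, 77.0, 0.0 m³/s; ΣQ_DR = 435.0 m³/s.
V = ΣQ_DR · Δt = 435.0 × 3600 s = 1.566 × 10^6 m³.
Over A = 45.9 km², depth = V / A = 34.1 mm.

d ≈ 34.1 mm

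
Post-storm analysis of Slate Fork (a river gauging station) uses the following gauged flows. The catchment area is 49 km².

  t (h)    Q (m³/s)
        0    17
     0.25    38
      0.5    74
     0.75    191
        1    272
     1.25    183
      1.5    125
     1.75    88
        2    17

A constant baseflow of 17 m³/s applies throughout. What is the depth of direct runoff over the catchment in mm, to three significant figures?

d ≈ 15.6 mm

Direct runoff: 0.0, 21.0, 57.0, 174.0, 255.0, 166.0, 108.0, 71.0, 0.0 m³/s; ΣQ_DR = 852.0 m³/s.
V = ΣQ_DR · Δt = 852.0 × 900 s = 7.668 × 10^5 m³.
Over A = 49 km², depth = V / A = 15.6 mm.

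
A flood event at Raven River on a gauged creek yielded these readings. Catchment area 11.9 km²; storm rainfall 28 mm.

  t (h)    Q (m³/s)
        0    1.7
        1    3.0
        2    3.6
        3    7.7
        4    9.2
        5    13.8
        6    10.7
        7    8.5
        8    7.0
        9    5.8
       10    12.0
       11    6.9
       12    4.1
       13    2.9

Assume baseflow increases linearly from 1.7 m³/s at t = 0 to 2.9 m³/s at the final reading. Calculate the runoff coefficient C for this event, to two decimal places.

ΣQ_DR = 64.70 m³/s; V = ΣQ_DR·Δt = 2.329 × 10^5 m³.
Runoff depth d = V / A = 19.57 mm.
C = d / P = 19.57 / 28 = 0.70.

C ≈ 0.70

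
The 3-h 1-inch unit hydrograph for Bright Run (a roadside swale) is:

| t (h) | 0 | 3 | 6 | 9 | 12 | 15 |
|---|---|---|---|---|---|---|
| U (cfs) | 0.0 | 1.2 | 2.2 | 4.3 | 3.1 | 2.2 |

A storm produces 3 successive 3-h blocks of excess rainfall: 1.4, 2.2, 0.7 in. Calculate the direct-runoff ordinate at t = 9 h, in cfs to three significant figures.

By discrete convolution, Q_j = Σ (P_i / 1 in) · U_{j−i}.
At t = 9 h (j=3): Q = (1.4/1)·4.3 + (2.2/1)·2.2 + (0.7/1)·1.2 = 11.7 cfs.

Q ≈ 11.7 cfs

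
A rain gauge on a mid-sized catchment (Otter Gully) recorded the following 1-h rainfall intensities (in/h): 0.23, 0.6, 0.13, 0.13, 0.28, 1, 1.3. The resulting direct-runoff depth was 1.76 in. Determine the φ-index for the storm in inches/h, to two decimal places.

φ ≈ 0.38 in/h

Only the 3 blocks with intensity above φ contribute runoff: 0.6, 1, 1.3 in/h.
Σ(I−φ)·Δt = d  ⇒  (0.6+1+1.3 − 3φ)·1 = 1.76
φ = (2.900 − 1.76/1) / 3 = 0.38 in/h.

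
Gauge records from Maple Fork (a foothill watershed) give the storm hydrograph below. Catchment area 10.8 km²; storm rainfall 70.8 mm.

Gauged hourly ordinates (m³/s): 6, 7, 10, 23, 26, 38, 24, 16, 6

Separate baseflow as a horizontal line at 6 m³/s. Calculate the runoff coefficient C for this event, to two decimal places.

C ≈ 0.48

ΣQ_DR = 102.0 m³/s; V = ΣQ_DR·Δt = 3.672 × 10^5 m³.
Runoff depth d = V / A = 34.00 mm.
C = d / P = 34.00 / 70.8 = 0.48.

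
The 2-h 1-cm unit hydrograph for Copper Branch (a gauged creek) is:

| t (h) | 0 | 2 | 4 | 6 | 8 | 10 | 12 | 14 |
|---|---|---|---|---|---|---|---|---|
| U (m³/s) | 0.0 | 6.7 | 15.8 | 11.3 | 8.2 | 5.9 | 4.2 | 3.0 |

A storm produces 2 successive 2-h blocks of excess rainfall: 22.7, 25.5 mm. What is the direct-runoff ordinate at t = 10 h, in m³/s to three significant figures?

Q ≈ 34.3 m³/s

By discrete convolution, Q_j = Σ (P_i / 10 mm) · U_{j−i}.
At t = 10 h (j=5): Q = (22.7/10)·5.9 + (25.5/10)·8.2 = 34.3 m³/s.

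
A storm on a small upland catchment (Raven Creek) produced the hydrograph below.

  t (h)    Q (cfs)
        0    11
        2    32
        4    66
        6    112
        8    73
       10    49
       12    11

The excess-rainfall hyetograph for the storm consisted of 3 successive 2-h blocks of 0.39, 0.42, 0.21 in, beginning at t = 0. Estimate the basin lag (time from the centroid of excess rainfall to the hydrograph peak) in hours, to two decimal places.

Centroid of excess rainfall: t_c = Σ P_i·t̄_i / ΣP_i = 2.6471 h (block centres at 1, 3, 5 h).
Hydrograph peak occurs at t = 6 h, so basin lag t_L = 6 − 2.6471 = 3.35 h.

t_L ≈ 3.35 h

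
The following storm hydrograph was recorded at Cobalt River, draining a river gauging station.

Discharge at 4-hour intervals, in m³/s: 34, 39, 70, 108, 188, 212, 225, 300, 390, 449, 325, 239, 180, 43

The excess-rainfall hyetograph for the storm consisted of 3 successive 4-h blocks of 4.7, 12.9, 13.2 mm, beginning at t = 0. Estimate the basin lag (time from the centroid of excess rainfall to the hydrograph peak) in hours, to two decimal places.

Centroid of excess rainfall: t_c = Σ P_i·t̄_i / ΣP_i = 7.1039 h (block centres at 2, 6, 10 h).
Hydrograph peak occurs at t = 36 h, so basin lag t_L = 36 − 7.1039 = 28.90 h.

t_L ≈ 28.90 h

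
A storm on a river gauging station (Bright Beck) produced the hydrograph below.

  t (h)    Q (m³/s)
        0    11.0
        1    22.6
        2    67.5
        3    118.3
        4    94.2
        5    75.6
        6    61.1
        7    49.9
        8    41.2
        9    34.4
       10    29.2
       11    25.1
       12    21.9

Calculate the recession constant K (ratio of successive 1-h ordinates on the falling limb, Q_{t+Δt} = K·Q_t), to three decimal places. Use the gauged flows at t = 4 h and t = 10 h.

K ≈ 0.823

Using the recession-limb readings at t = 4 h and t = 10 h: Q falls from 94.2 to 29.2 m³/s over 6 intervals.
K = (Q₂/Q₁)^(1/6) = (29.2/94.2)^(1/6) = 0.823.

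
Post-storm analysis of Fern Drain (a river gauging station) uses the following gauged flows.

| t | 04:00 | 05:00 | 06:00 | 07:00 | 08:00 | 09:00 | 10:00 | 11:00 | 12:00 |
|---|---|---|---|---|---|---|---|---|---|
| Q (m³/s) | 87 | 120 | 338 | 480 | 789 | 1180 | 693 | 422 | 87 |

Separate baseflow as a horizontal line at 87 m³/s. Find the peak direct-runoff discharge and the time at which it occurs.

Q_p = 1093.0 m³/s at t = 09:00

Subtracting baseflow gives direct-runoff ordinates: 0.0, 33.0, 251.0, 393.0, 702.0, 1093.0, 606.0, 335.0, 0.0 m³/s.
The maximum is 1093.0 m³/s, occurring at the reading for t = 09:00.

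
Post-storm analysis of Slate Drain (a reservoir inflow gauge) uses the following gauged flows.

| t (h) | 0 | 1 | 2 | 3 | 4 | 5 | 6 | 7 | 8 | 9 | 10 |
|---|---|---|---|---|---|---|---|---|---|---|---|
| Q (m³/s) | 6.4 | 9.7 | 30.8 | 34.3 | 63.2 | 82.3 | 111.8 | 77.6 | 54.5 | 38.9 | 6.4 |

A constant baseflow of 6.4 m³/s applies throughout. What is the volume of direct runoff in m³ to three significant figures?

Direct-runoff ordinates (Q − Q_b): 0.0, 3.3, 24.4, 27.9, 56.8, 75.9, 105.4, 71.2, 48.1, 32.5, 0.0 m³/s.
ΣQ_DR = 445.5 m³/s.
With Δt = 1 h = 3600 s, V = ΣQ_DR · Δt = 445.5 × 3600 = 1.60 × 10^6 m³.

V ≈ 1.60 × 10^6 m³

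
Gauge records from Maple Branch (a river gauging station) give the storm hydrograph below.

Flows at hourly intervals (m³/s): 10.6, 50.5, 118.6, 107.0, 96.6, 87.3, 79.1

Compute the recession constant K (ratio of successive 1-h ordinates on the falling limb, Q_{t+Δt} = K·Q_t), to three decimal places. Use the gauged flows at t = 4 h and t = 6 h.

K ≈ 0.905

Using the recession-limb readings at t = 4 h and t = 6 h: Q falls from 96.6 to 79.1 m³/s over 2 intervals.
K = (Q₂/Q₁)^(1/2) = (79.1/96.6)^(1/2) = 0.905.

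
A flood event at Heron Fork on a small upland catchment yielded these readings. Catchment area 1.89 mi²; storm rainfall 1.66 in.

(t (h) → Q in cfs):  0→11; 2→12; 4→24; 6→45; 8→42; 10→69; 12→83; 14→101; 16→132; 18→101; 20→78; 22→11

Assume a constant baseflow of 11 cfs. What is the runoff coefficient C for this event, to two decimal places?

ΣQ_DR = 577.0 cfs; V = ΣQ_DR·Δt = 4.154 × 10^6 ft³.
Runoff depth d = V / A = 0.9461 in.
C = d / P = 0.9461 / 1.66 = 0.57.

C ≈ 0.57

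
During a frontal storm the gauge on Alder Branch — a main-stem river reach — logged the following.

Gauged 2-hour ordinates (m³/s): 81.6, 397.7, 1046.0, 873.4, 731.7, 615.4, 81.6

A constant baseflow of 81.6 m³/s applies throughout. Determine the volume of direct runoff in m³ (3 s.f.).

V ≈ 2.34 × 10^7 m³

Direct-runoff ordinates (Q − Q_b): 0.0, 316.1, 964.4, 791.8, 650.1, 533.8, 0.0 m³/s.
ΣQ_DR = 3256 m³/s.
With Δt = 2 h = 7200 s, V = ΣQ_DR · Δt = 3256 × 7200 = 2.34 × 10^7 m³.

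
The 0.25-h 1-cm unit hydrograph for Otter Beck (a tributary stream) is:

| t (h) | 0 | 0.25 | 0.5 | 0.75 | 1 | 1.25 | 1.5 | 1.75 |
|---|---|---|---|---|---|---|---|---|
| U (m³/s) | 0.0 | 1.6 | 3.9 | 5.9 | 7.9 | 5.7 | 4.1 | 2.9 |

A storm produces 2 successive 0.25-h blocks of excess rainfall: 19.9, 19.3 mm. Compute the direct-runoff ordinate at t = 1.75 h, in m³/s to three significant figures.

By discrete convolution, Q_j = Σ (P_i / 10 mm) · U_{j−i}.
At t = 1.75 h (j=7): Q = (19.9/10)·2.9 + (19.3/10)·4.1 = 13.7 m³/s.

Q ≈ 13.7 m³/s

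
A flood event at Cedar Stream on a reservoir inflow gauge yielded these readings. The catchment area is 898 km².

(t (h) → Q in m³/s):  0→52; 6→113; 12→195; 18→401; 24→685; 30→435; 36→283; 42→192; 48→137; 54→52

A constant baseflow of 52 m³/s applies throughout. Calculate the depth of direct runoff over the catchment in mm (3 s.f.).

Direct runoff: 0.0, 61.0, 143.0, 349.0, 633.0, 383.0, 231.0, 140.0, 85.0, 0.0 m³/s; ΣQ_DR = 2025 m³/s.
V = ΣQ_DR · Δt = 2025 × 21600 s = 4.374 × 10^7 m³.
Over A = 898 km², depth = V / A = 48.7 mm.

d ≈ 48.7 mm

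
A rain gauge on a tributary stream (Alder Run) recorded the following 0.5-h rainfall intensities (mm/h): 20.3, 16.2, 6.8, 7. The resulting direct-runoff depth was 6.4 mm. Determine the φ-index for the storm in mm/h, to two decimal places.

φ ≈ 11.85 mm/h

Only the 2 blocks with intensity above φ contribute runoff: 20.3, 16.2 mm/h.
Σ(I−φ)·Δt = d  ⇒  (20.3+16.2 − 2φ)·0.5 = 6.4
φ = (36.50 − 6.4/0.5) / 2 = 11.85 mm/h.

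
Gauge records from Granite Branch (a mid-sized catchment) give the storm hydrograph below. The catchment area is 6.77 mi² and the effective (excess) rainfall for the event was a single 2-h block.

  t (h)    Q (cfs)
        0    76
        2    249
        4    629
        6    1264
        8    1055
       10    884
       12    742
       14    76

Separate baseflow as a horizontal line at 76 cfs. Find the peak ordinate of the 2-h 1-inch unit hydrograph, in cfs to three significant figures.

Direct runoff: 0.0, 173.0, 553.0, 1188.0, 979.0, 808.0, 666.0, 0.0 cfs; ΣQ_DR = 4367 cfs, peak = 1188.0 cfs.
Runoff depth d = ΣQ_DR·Δt / A = 4367 × 7200 / (6.77 mi²) = 1.999 in.
The 1-inch UH is the DRH scaled by (1 in)/d, so U_p = 1188.0 × 1/1.999 = 594 cfs.

U_p ≈ 594 cfs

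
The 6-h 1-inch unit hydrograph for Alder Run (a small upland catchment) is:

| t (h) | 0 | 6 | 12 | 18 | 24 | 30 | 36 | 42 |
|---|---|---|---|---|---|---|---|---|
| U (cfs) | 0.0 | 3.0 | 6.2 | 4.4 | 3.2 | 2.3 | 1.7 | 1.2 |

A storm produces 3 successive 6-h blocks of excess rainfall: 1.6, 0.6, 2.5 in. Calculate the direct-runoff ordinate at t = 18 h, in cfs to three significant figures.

By discrete convolution, Q_j = Σ (P_i / 1 in) · U_{j−i}.
At t = 18 h (j=3): Q = (1.6/1)·4.4 + (0.6/1)·6.2 + (2.5/1)·3.0 = 18.3 cfs.

Q ≈ 18.3 cfs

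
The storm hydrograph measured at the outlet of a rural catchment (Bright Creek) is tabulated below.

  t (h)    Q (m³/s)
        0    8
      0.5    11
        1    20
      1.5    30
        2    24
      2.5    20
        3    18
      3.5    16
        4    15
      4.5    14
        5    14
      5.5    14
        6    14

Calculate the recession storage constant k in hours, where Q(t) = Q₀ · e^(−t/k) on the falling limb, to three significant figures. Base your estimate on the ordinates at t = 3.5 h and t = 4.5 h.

On the falling limb, Q drops from 16 to 14 m³/s between t = 3.5 h and t = 4.5 h (Δt = 1 h).
k = −Δt / ln(Q₂/Q₁) = −1 / ln(14/16) = 7.49 h.

k ≈ 7.49 h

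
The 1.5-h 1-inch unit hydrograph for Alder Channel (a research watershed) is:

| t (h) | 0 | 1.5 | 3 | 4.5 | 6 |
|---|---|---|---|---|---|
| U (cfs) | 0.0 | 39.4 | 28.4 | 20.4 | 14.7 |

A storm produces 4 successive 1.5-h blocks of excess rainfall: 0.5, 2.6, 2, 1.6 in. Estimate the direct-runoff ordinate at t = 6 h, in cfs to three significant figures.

Q ≈ 180 cfs

By discrete convolution, Q_j = Σ (P_i / 1 in) · U_{j−i}.
At t = 6 h (j=4): Q = (0.5/1)·14.7 + (2.6/1)·20.4 + (2/1)·28.4 + (1.6/1)·39.4 = 180 cfs.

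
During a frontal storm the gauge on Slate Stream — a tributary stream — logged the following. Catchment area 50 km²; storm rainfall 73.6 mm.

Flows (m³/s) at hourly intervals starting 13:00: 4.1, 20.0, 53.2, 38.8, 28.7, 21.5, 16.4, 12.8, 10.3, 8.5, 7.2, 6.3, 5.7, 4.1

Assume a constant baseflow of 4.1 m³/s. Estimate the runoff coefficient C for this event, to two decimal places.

ΣQ_DR = 180.2 m³/s; V = ΣQ_DR·Δt = 6.487 × 10^5 m³.
Runoff depth d = V / A = 12.97 mm.
C = d / P = 12.97 / 73.6 = 0.18.

C ≈ 0.18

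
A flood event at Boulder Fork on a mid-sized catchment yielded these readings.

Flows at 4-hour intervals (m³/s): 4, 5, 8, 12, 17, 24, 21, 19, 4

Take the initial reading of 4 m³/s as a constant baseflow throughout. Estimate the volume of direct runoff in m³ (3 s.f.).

V ≈ 1.12 × 10^6 m³

Direct-runoff ordinates (Q − Q_b): 0.0, 1.0, 4.0, 8.0, 13.0, 20.0, 17.0, 15.0, 0.0 m³/s.
ΣQ_DR = 78.00 m³/s.
With Δt = 4 h = 14400 s, V = ΣQ_DR · Δt = 78.00 × 14400 = 1.12 × 10^6 m³.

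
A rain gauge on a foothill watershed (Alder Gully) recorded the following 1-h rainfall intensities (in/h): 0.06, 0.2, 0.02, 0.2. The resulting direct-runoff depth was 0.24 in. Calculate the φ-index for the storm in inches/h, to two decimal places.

Only the 2 blocks with intensity above φ contribute runoff: 0.2, 0.2 in/h.
Σ(I−φ)·Δt = d  ⇒  (0.2+0.2 − 2φ)·1 = 0.24
φ = (0.4000 − 0.24/1) / 2 = 0.08 in/h.

φ ≈ 0.08 in/h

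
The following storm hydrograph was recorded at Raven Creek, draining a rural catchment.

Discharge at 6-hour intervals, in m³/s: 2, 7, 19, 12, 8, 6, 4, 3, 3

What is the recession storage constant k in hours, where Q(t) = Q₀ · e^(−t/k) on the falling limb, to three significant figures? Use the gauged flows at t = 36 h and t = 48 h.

On the falling limb, Q drops from 4 to 3 m³/s between t = 36 h and t = 48 h (Δt = 12 h).
k = −Δt / ln(Q₂/Q₁) = −12 / ln(3/4) = 41.7 h.

k ≈ 41.7 h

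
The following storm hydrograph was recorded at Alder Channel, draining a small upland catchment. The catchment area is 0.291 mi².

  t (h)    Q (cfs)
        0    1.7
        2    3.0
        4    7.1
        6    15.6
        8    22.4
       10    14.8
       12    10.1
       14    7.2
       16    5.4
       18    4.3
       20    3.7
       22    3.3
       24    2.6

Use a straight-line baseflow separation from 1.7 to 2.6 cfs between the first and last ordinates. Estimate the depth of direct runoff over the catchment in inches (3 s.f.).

d ≈ 0.780 in

Direct runoff: 0.00, 1.23, 5.25, 13.68, 20.40, 12.72, 7.95, 4.97, 3.10, 1.93, 1.25, 0.78, 0.00 cfs; ΣQ_DR = 73.25 cfs.
V = ΣQ_DR · Δt = 73.25 × 7200 s = 5.274 × 10^5 ft³.
Over A = 0.291 mi², depth = V / A = 0.780 in.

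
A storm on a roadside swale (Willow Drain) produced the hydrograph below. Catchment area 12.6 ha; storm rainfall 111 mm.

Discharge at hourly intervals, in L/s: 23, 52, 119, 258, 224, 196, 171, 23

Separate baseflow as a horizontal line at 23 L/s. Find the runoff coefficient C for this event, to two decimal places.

ΣQ_DR = 882.0 L/s; V = ΣQ_DR·Δt = 3.175 × 10^6 L.
Runoff depth d = V / A = 25.20 mm.
C = d / P = 25.20 / 111 = 0.23.

C ≈ 0.23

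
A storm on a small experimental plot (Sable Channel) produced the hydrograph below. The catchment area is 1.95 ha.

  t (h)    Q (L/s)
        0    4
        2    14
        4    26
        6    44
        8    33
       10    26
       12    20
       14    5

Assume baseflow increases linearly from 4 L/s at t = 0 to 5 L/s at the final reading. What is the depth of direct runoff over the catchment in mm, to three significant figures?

d ≈ 50.2 mm

Direct runoff: 0.00, 9.86, 21.71, 39.57, 28.43, 21.29, 15.14, 0.00 L/s; ΣQ_DR = 136.0 L/s.
V = ΣQ_DR · Δt = 136.0 × 7200 s = 9.792 × 10^5 L.
Over A = 1.95 ha, depth = V / A = 50.2 mm.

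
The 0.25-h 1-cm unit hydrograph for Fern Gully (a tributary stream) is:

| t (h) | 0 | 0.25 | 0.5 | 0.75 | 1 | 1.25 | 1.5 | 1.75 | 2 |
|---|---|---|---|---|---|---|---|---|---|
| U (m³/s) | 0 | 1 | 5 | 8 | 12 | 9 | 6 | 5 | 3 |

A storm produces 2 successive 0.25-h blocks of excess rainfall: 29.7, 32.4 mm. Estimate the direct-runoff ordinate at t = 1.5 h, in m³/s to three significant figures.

By discrete convolution, Q_j = Σ (P_i / 10 mm) · U_{j−i}.
At t = 1.5 h (j=6): Q = (29.7/10)·6 + (32.4/10)·9 = 47.0 m³/s.

Q ≈ 47.0 m³/s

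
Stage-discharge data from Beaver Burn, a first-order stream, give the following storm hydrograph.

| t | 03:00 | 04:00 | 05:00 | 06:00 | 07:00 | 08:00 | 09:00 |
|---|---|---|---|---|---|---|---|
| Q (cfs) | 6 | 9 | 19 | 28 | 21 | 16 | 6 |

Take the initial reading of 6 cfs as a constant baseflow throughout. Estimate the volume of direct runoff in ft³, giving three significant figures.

V ≈ 2.27 × 10^5 ft³

Direct-runoff ordinates (Q − Q_b): 0.0, 3.0, 13.0, 22.0, 15.0, 10.0, 0.0 cfs.
ΣQ_DR = 63.00 cfs.
With Δt = 1 h = 3600 s, V = ΣQ_DR · Δt = 63.00 × 3600 = 2.27 × 10^5 ft³.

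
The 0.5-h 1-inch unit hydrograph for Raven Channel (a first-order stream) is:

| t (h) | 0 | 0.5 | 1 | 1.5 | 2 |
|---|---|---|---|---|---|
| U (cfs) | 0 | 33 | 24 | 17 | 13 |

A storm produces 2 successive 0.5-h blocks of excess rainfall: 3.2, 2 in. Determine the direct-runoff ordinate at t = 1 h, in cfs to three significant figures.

By discrete convolution, Q_j = Σ (P_i / 1 in) · U_{j−i}.
At t = 1 h (j=2): Q = (3.2/1)·24 + (2/1)·33 = 143 cfs.

Q ≈ 143 cfs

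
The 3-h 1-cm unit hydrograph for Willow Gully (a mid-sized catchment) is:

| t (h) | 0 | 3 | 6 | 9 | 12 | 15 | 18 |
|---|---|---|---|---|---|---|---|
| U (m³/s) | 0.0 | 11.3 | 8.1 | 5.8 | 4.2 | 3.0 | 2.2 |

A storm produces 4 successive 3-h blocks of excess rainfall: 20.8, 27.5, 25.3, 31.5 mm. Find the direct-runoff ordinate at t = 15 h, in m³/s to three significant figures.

By discrete convolution, Q_j = Σ (P_i / 10 mm) · U_{j−i}.
At t = 15 h (j=5): Q = (20.8/10)·3.0 + (27.5/10)·4.2 + (25.3/10)·5.8 + (31.5/10)·8.1 = 58.0 m³/s.

Q ≈ 58.0 m³/s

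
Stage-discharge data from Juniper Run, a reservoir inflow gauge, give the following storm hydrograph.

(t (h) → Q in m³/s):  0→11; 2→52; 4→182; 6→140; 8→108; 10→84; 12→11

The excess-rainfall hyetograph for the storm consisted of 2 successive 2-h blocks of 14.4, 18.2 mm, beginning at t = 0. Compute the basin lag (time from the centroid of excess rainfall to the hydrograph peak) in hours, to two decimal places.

t_L ≈ 1.88 h

Centroid of excess rainfall: t_c = Σ P_i·t̄_i / ΣP_i = 2.1166 h (block centres at 1, 3 h).
Hydrograph peak occurs at t = 4 h, so basin lag t_L = 4 − 2.1166 = 1.88 h.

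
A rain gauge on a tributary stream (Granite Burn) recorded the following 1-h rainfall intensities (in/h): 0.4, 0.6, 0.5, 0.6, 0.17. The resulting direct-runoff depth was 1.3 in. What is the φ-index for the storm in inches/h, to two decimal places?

Only the 4 blocks with intensity above φ contribute runoff: 0.4, 0.6, 0.5, 0.6 in/h.
Σ(I−φ)·Δt = d  ⇒  (0.4+0.6+0.5+0.6 − 4φ)·1 = 1.3
φ = (2.100 − 1.3/1) / 4 = 0.20 in/h.

φ ≈ 0.20 in/h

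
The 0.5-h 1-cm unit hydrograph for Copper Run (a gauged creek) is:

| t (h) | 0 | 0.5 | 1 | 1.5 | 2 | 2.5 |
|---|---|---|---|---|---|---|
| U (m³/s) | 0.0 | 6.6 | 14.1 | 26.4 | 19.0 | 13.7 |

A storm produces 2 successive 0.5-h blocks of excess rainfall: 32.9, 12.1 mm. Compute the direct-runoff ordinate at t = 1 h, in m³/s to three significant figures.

Q ≈ 54.4 m³/s

By discrete convolution, Q_j = Σ (P_i / 10 mm) · U_{j−i}.
At t = 1 h (j=2): Q = (32.9/10)·14.1 + (12.1/10)·6.6 = 54.4 m³/s.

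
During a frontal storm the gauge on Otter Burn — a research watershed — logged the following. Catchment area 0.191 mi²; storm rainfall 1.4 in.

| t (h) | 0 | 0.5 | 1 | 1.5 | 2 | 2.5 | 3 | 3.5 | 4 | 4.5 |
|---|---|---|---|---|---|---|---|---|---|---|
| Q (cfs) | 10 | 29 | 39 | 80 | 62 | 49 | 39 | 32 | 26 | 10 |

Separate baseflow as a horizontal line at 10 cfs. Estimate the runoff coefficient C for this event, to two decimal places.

C ≈ 0.80

ΣQ_DR = 276.0 cfs; V = ΣQ_DR·Δt = 4.968 × 10^5 ft³.
Runoff depth d = V / A = 1.120 in.
C = d / P = 1.120 / 1.4 = 0.80.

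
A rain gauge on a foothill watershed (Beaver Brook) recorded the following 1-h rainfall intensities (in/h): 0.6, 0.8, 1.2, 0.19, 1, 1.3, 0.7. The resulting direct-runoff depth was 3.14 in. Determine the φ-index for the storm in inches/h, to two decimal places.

Only the 6 blocks with intensity above φ contribute runoff: 0.6, 0.8, 1.2, 1, 1.3, 0.7 in/h.
Σ(I−φ)·Δt = d  ⇒  (0.6+0.8+1.2+1+1.3+0.7 − 6φ)·1 = 3.14
φ = (5.600 − 3.14/1) / 6 = 0.41 in/h.

φ ≈ 0.41 in/h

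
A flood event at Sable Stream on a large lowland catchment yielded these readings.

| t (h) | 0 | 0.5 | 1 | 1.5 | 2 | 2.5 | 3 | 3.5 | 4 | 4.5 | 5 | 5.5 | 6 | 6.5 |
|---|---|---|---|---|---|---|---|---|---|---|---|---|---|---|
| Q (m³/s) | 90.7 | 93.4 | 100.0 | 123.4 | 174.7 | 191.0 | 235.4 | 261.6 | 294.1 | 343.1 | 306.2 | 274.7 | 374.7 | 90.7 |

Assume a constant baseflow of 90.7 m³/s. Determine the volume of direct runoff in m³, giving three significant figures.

Direct-runoff ordinates (Q − Q_b): 0.0, 2.7, 9.3, 32.7, 84.0, 100.3, 144.7, 170.9, 203.4, 252.4, 215.5, 184.0, 284.0, 0.0 m³/s.
ΣQ_DR = 1684 m³/s.
With Δt = 0.5 h = 1800 s, V = ΣQ_DR · Δt = 1684 × 1800 = 3.03 × 10^6 m³.

V ≈ 3.03 × 10^6 m³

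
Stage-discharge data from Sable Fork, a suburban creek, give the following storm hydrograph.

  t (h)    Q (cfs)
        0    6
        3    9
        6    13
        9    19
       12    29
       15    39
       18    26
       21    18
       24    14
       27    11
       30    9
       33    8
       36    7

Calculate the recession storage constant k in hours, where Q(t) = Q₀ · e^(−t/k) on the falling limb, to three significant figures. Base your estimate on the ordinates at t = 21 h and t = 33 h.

On the falling limb, Q drops from 18 to 8 cfs between t = 21 h and t = 33 h (Δt = 12 h).
k = −Δt / ln(Q₂/Q₁) = −12 / ln(8/18) = 14.8 h.

k ≈ 14.8 h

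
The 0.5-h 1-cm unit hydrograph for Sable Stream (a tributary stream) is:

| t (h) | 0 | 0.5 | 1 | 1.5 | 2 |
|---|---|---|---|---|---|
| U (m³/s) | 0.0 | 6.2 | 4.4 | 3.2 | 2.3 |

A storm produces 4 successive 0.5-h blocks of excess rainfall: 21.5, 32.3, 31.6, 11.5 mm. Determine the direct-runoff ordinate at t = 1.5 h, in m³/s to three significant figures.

Q ≈ 40.7 m³/s

By discrete convolution, Q_j = Σ (P_i / 10 mm) · U_{j−i}.
At t = 1.5 h (j=3): Q = (21.5/10)·3.2 + (32.3/10)·4.4 + (31.6/10)·6.2 + (11.5/10)·0.0 = 40.7 m³/s.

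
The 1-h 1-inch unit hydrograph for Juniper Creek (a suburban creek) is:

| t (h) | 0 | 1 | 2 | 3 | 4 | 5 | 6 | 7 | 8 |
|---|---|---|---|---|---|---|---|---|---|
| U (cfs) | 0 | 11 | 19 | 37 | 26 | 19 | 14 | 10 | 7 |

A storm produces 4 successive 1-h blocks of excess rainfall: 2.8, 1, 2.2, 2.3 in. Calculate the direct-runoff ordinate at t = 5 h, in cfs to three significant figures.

Q ≈ 204 cfs

By discrete convolution, Q_j = Σ (P_i / 1 in) · U_{j−i}.
At t = 5 h (j=5): Q = (2.8/1)·19 + (1/1)·26 + (2.2/1)·37 + (2.3/1)·19 = 204 cfs.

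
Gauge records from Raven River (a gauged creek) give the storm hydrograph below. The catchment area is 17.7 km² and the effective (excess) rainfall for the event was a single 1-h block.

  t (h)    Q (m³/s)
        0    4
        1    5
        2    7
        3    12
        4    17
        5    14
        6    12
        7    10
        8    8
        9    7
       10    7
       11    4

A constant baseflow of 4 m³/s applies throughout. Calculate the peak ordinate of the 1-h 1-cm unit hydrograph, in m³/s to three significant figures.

Direct runoff: 0.0, 1.0, 3.0, 8.0, 13.0, 10.0, 8.0, 6.0, 4.0, 3.0, 3.0, 0.0 m³/s; ΣQ_DR = 59.00 m³/s, peak = 13.0 m³/s.
Runoff depth d = ΣQ_DR·Δt / A = 59.00 × 3600 / (17.7 km²) = 12.00 mm.
The 1-cm UH is the DRH scaled by (10 mm)/d, so U_p = 13.0 × 10/12.00 = 10.8 m³/s.

U_p ≈ 10.8 m³/s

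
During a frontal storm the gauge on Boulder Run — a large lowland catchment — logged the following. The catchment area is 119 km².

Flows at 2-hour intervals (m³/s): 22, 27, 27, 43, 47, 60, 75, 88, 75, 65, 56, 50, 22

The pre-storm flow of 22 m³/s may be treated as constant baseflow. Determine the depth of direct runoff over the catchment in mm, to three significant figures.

Direct runoff: 0.0, 5.0, 5.0, 21.0, 25.0, 38.0, 53.0, 66.0, 53.0, 43.0, 34.0, 28.0, 0.0 m³/s; ΣQ_DR = 371.0 m³/s.
V = ΣQ_DR · Δt = 371.0 × 7200 s = 2.671 × 10^6 m³.
Over A = 119 km², depth = V / A = 22.4 mm.

d ≈ 22.4 mm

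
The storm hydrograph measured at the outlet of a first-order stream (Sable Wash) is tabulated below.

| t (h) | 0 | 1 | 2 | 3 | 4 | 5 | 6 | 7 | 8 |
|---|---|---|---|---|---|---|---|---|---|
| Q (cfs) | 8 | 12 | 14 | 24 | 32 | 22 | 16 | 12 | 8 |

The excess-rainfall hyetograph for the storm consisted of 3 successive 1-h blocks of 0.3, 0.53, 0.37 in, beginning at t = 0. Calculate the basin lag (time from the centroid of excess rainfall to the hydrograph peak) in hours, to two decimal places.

Centroid of excess rainfall: t_c = Σ P_i·t̄_i / ΣP_i = 1.5583 h (block centres at 0.5, 1.5, 2.5 h).
Hydrograph peak occurs at t = 4 h, so basin lag t_L = 4 − 1.5583 = 2.44 h.

t_L ≈ 2.44 h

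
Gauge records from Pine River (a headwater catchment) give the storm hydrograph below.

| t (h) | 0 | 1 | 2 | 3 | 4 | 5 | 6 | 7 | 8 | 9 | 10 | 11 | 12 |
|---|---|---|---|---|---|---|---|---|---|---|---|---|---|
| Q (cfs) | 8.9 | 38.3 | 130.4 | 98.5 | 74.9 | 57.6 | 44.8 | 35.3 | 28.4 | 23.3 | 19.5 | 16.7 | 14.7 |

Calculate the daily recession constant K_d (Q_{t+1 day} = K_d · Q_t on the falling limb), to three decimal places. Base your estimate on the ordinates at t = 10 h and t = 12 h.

Between t = 10 h and t = 12 h the flow falls from 19.5 to 14.7 cfs over 2×1 h = 2 h.
Per-interval ratio K = (14.7/19.5)^(1/2) = 0.8682; K_d = K^(24/1) = 0.034.

K_d ≈ 0.034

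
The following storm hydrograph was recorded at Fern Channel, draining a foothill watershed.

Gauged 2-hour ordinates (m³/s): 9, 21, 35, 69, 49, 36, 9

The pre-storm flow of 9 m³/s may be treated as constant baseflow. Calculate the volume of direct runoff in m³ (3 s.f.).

V ≈ 1.19 × 10^6 m³

Direct-runoff ordinates (Q − Q_b): 0.0, 12.0, 26.0, 60.0, 40.0, 27.0, 0.0 m³/s.
ΣQ_DR = 165.0 m³/s.
With Δt = 2 h = 7200 s, V = ΣQ_DR · Δt = 165.0 × 7200 = 1.19 × 10^6 m³.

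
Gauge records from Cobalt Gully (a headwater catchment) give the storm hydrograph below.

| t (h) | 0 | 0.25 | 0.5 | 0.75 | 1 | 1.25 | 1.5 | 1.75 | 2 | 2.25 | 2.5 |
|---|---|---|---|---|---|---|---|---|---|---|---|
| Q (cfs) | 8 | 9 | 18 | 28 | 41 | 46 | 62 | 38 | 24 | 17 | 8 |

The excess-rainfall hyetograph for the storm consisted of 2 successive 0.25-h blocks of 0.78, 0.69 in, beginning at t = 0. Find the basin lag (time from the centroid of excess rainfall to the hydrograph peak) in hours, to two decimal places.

t_L ≈ 1.26 h

Centroid of excess rainfall: t_c = Σ P_i·t̄_i / ΣP_i = 0.2423 h (block centres at 0.125, 0.375 h).
Hydrograph peak occurs at t = 1.5 h, so basin lag t_L = 1.5 − 0.2423 = 1.26 h.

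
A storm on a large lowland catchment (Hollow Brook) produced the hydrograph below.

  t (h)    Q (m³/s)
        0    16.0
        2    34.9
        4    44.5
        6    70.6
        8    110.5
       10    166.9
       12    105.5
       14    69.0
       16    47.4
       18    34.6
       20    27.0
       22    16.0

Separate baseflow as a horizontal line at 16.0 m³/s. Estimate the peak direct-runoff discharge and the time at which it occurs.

Subtracting baseflow gives direct-runoff ordinates: 0.0, 18.9, 28.5, 54.6, 94.5, 150.9, 89.5, 53.0, 31.4, 18.6, 11.0, 0.0 m³/s.
The maximum is 150.9 m³/s, occurring at the reading for t = 10 h.

Q_p = 150.9 m³/s at t = 10 h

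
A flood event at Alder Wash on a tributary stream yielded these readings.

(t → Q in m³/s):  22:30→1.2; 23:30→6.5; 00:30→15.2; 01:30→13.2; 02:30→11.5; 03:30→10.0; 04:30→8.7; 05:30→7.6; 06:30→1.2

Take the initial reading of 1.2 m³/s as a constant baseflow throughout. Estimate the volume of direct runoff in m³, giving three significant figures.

V ≈ 2.31 × 10^5 m³

Direct-runoff ordinates (Q − Q_b): 0.0, 5.3, 14.0, 12.0, 10.3, 8.8, 7.5, 6.4, 0.0 m³/s.
ΣQ_DR = 64.30 m³/s.
With Δt = 1 h = 3600 s, V = ΣQ_DR · Δt = 64.30 × 3600 = 2.31 × 10^5 m³.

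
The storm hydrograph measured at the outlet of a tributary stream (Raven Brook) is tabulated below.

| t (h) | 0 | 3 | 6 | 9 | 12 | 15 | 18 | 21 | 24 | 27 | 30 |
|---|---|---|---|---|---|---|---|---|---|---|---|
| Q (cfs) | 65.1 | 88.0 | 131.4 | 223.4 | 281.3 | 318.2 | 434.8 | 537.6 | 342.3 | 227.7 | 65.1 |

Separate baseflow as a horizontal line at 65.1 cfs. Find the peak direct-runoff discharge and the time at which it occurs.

Subtracting baseflow gives direct-runoff ordinates: 0.0, 22.9, 66.3, 158.3, 216.2, 253.1, 369.7, 472.5, 277.2, 162.6, 0.0 cfs.
The maximum is 472.5 cfs, occurring at the reading for t = 21 h.

Q_p = 472.5 cfs at t = 21 h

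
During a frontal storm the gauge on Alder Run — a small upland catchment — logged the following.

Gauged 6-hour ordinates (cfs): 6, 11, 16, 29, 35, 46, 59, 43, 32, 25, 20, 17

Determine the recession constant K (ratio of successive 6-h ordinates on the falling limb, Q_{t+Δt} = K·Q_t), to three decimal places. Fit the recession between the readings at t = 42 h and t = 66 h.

Using the recession-limb readings at t = 42 h and t = 66 h: Q falls from 43 to 17 cfs over 4 intervals.
K = (Q₂/Q₁)^(1/4) = (17/43)^(1/4) = 0.793.

K ≈ 0.793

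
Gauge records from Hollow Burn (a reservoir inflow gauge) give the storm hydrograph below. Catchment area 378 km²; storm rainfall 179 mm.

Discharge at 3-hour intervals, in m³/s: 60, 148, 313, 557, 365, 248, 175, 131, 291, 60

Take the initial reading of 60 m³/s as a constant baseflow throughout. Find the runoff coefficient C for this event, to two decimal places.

ΣQ_DR = 1748 m³/s; V = ΣQ_DR·Δt = 1.888 × 10^7 m³.
Runoff depth d = V / A = 49.94 mm.
C = d / P = 49.94 / 179 = 0.28.

C ≈ 0.28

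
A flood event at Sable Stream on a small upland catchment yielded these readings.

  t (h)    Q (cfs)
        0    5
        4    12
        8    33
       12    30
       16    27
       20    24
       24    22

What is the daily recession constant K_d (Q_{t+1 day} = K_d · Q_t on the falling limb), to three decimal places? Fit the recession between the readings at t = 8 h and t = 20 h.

Between t = 8 h and t = 20 h the flow falls from 33 to 24 cfs over 3×4 h = 12 h.
Per-interval ratio K = (24/33)^(1/3) = 0.8993; K_d = K^(24/4) = 0.529.

K_d ≈ 0.529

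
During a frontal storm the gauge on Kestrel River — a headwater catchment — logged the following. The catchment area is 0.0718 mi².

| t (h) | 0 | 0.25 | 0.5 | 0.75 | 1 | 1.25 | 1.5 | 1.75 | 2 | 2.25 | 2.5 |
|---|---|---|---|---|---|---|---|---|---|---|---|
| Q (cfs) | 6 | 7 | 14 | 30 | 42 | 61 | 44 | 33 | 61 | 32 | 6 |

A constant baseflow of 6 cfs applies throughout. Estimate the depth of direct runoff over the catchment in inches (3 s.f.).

d ≈ 1.46 in

Direct runoff: 0.0, 1.0, 8.0, 24.0, 36.0, 55.0, 38.0, 27.0, 55.0, 26.0, 0.0 cfs; ΣQ_DR = 270.0 cfs.
V = ΣQ_DR · Δt = 270.0 × 900 s = 2.430 × 10^5 ft³.
Over A = 0.0718 mi², depth = V / A = 1.46 in.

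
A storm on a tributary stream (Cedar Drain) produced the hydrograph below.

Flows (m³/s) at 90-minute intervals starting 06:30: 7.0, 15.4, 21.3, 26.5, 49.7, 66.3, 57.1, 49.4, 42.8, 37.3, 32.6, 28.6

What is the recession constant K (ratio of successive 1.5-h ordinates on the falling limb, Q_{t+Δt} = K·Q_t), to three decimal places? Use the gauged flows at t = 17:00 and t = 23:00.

K ≈ 0.872

Using the recession-limb readings at t = 17:00 and t = 23:00: Q falls from 49.4 to 28.6 m³/s over 4 intervals.
K = (Q₂/Q₁)^(1/4) = (28.6/49.4)^(1/4) = 0.872.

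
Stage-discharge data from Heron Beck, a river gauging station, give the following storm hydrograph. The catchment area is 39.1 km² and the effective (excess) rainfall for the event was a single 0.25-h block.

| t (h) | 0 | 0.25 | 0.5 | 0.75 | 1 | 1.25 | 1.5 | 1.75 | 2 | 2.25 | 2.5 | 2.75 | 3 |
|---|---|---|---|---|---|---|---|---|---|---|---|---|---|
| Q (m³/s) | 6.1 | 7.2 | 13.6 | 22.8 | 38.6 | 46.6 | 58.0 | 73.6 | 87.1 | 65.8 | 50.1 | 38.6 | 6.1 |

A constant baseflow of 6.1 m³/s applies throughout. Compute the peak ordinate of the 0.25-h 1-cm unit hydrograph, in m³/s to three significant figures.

U_p ≈ 80.9 m³/s

Direct runoff: 0.0, 1.1, 7.5, 16.7, 32.5, 40.5, 51.9, 67.5, 81.0, 59.7, 44.0, 32.5, 0.0 m³/s; ΣQ_DR = 434.9 m³/s, peak = 81.0 m³/s.
Runoff depth d = ΣQ_DR·Δt / A = 434.9 × 900 / (39.1 km²) = 10.01 mm.
The 1-cm UH is the DRH scaled by (10 mm)/d, so U_p = 81.0 × 10/10.01 = 80.9 m³/s.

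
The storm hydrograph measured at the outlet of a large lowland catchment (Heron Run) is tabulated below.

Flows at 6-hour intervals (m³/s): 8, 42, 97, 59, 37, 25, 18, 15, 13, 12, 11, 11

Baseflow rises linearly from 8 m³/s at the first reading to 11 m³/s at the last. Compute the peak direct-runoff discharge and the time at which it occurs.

Q_p = 88.45 m³/s at t = 12 h

Subtracting baseflow gives direct-runoff ordinates: 0.00, 33.73, 88.45, 50.18, 27.91, 15.64, 8.36, 5.09, 2.82, 1.55, 0.27, 0.00 m³/s.
The maximum is 88.45 m³/s, occurring at the reading for t = 12 h.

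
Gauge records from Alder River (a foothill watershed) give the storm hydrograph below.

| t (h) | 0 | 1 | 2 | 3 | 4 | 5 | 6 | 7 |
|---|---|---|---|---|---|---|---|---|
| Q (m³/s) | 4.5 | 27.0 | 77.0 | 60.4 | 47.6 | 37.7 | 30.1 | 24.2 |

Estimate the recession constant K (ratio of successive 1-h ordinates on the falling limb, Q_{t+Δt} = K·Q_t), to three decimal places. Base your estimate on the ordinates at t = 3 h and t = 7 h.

Using the recession-limb readings at t = 3 h and t = 7 h: Q falls from 60.4 to 24.2 m³/s over 4 intervals.
K = (Q₂/Q₁)^(1/4) = (24.2/60.4)^(1/4) = 0.796.

K ≈ 0.796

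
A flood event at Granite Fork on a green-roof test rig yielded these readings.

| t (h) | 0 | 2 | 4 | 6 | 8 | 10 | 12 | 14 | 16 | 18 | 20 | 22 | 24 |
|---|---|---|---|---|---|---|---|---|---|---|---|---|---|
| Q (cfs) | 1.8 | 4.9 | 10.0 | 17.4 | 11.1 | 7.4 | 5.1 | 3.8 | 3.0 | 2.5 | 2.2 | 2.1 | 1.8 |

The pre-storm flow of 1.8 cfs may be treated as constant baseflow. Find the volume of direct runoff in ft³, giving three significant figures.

V ≈ 3.58 × 10^5 ft³

Direct-runoff ordinates (Q − Q_b): 0.0, 3.1, 8.2, 15.6, 9.3, 5.6, 3.3, 2.0, 1.2, 0.7, 0.4, 0.3, 0.0 cfs.
ΣQ_DR = 49.70 cfs.
With Δt = 2 h = 7200 s, V = ΣQ_DR · Δt = 49.70 × 7200 = 3.58 × 10^5 ft³.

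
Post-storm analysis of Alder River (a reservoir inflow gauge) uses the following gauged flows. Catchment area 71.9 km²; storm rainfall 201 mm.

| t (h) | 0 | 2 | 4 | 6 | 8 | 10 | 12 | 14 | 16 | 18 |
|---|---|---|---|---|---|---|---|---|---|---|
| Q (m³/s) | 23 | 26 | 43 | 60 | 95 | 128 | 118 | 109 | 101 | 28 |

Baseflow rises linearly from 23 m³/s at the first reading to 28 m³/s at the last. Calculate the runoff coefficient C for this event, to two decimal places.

C ≈ 0.24

ΣQ_DR = 476.0 m³/s; V = ΣQ_DR·Δt = 3.427 × 10^6 m³.
Runoff depth d = V / A = 47.67 mm.
C = d / P = 47.67 / 201 = 0.24.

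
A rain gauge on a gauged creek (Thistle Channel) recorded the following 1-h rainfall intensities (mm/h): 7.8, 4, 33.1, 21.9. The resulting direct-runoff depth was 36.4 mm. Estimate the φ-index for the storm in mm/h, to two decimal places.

Only the 2 blocks with intensity above φ contribute runoff: 33.1, 21.9 mm/h.
Σ(I−φ)·Δt = d  ⇒  (33.1+21.9 − 2φ)·1 = 36.4
φ = (55.00 − 36.4/1) / 2 = 9.30 mm/h.

φ ≈ 9.30 mm/h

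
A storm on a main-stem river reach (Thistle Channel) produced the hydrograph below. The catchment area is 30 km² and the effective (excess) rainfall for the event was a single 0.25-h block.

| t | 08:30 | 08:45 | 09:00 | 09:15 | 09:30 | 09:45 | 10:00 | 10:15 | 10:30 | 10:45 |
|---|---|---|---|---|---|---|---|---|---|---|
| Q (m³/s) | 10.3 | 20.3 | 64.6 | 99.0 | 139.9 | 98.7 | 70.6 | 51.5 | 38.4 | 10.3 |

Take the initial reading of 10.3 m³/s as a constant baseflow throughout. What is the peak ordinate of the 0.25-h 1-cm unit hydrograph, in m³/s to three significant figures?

Direct runoff: 0.0, 10.0, 54.3, 88.7, 129.6, 88.4, 60.3, 41.2, 28.1, 0.0 m³/s; ΣQ_DR = 500.6 m³/s, peak = 129.6 m³/s.
Runoff depth d = ΣQ_DR·Δt / A = 500.6 × 900 / (30 km²) = 15.02 mm.
The 1-cm UH is the DRH scaled by (10 mm)/d, so U_p = 129.6 × 10/15.02 = 86.3 m³/s.

U_p ≈ 86.3 m³/s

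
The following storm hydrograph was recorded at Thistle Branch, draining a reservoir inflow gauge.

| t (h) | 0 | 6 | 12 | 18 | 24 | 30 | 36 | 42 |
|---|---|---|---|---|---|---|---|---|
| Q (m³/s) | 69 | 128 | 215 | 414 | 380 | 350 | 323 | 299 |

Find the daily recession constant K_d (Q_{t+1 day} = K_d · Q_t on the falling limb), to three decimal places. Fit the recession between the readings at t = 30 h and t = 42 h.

Between t = 30 h and t = 42 h the flow falls from 350 to 299 m³/s over 2×6 h = 12 h.
Per-interval ratio K = (299/350)^(1/2) = 0.9243; K_d = K^(24/6) = 0.730.

K_d ≈ 0.730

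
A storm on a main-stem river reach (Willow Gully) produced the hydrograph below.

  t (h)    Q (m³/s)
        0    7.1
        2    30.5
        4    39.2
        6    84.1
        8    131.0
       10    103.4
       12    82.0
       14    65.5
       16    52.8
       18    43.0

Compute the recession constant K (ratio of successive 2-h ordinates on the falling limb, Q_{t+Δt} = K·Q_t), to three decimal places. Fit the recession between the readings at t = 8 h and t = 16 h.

Using the recession-limb readings at t = 8 h and t = 16 h: Q falls from 131.0 to 52.8 m³/s over 4 intervals.
K = (Q₂/Q₁)^(1/4) = (52.8/131.0)^(1/4) = 0.797.

K ≈ 0.797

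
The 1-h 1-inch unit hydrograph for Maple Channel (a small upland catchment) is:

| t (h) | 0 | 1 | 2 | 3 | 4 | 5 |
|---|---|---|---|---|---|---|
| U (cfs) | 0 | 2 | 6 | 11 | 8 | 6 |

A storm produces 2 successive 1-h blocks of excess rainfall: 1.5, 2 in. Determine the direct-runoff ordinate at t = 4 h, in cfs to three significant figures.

Q ≈ 34.0 cfs

By discrete convolution, Q_j = Σ (P_i / 1 in) · U_{j−i}.
At t = 4 h (j=4): Q = (1.5/1)·8 + (2/1)·11 = 34.0 cfs.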